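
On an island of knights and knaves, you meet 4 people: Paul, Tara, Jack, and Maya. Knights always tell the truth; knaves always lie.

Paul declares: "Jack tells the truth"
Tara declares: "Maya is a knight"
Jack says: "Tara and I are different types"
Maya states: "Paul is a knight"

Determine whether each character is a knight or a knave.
Paul is a knave.
Tara is a knave.
Jack is a knave.
Maya is a knave.

Verification:
- Paul (knave) says "Jack tells the truth" - this is FALSE (a lie) because Jack is a knave.
- Tara (knave) says "Maya is a knight" - this is FALSE (a lie) because Maya is a knave.
- Jack (knave) says "Tara and I are different types" - this is FALSE (a lie) because Jack is a knave and Tara is a knave.
- Maya (knave) says "Paul is a knight" - this is FALSE (a lie) because Paul is a knave.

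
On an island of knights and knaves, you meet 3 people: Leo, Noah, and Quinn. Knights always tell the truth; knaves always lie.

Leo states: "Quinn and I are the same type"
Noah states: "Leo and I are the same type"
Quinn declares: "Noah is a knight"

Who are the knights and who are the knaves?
Leo is a knight.
Noah is a knight.
Quinn is a knight.

Verification:
- Leo (knight) says "Quinn and I are the same type" - this is TRUE because Leo is a knight and Quinn is a knight.
- Noah (knight) says "Leo and I are the same type" - this is TRUE because Noah is a knight and Leo is a knight.
- Quinn (knight) says "Noah is a knight" - this is TRUE because Noah is a knight.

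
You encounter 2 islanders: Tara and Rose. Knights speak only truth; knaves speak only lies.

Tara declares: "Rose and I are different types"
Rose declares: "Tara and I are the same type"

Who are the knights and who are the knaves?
Tara is a knight.
Rose is a knave.

Verification:
- Tara (knight) says "Rose and I are different types" - this is TRUE because Tara is a knight and Rose is a knave.
- Rose (knave) says "Tara and I are the same type" - this is FALSE (a lie) because Rose is a knave and Tara is a knight.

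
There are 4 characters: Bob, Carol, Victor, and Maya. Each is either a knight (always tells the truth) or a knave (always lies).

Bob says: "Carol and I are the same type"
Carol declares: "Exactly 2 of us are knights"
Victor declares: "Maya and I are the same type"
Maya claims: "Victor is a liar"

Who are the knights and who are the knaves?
Bob is a knave.
Carol is a knight.
Victor is a knave.
Maya is a knight.

Verification:
- Bob (knave) says "Carol and I are the same type" - this is FALSE (a lie) because Bob is a knave and Carol is a knight.
- Carol (knight) says "Exactly 2 of us are knights" - this is TRUE because there are 2 knights.
- Victor (knave) says "Maya and I are the same type" - this is FALSE (a lie) because Victor is a knave and Maya is a knight.
- Maya (knight) says "Victor is a liar" - this is TRUE because Victor is a knave.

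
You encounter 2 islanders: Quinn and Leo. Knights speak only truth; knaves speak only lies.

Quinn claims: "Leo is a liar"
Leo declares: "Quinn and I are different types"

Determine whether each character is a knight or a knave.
Quinn is a knave.
Leo is a knight.

Verification:
- Quinn (knave) says "Leo is a liar" - this is FALSE (a lie) because Leo is a knight.
- Leo (knight) says "Quinn and I are different types" - this is TRUE because Leo is a knight and Quinn is a knave.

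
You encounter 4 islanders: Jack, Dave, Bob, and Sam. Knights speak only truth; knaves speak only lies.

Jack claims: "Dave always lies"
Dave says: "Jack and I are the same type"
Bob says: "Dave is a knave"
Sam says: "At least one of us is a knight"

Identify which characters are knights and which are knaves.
Jack is a knight.
Dave is a knave.
Bob is a knight.
Sam is a knight.

Verification:
- Jack (knight) says "Dave always lies" - this is TRUE because Dave is a knave.
- Dave (knave) says "Jack and I are the same type" - this is FALSE (a lie) because Dave is a knave and Jack is a knight.
- Bob (knight) says "Dave is a knave" - this is TRUE because Dave is a knave.
- Sam (knight) says "At least one of us is a knight" - this is TRUE because Jack, Bob, and Sam are knights.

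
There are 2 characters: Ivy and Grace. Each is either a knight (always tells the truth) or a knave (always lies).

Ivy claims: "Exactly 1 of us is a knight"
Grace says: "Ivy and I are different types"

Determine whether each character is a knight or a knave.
Ivy is a knave.
Grace is a knave.

Verification:
- Ivy (knave) says "Exactly 1 of us is a knight" - this is FALSE (a lie) because there are 0 knights.
- Grace (knave) says "Ivy and I are different types" - this is FALSE (a lie) because Grace is a knave and Ivy is a knave.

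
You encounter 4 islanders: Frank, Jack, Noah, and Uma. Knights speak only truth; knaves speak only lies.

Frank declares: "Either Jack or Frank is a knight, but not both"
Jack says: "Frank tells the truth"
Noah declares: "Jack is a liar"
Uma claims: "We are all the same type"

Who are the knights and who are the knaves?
Frank is a knave.
Jack is a knave.
Noah is a knight.
Uma is a knave.

Verification:
- Frank (knave) says "Either Jack or Frank is a knight, but not both" - this is FALSE (a lie) because Jack is a knave and Frank is a knave.
- Jack (knave) says "Frank tells the truth" - this is FALSE (a lie) because Frank is a knave.
- Noah (knight) says "Jack is a liar" - this is TRUE because Jack is a knave.
- Uma (knave) says "We are all the same type" - this is FALSE (a lie) because Noah is a knight and Frank, Jack, and Uma are knaves.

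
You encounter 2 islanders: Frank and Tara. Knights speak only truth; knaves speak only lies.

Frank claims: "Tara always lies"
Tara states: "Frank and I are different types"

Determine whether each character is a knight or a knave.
Frank is a knave.
Tara is a knight.

Verification:
- Frank (knave) says "Tara always lies" - this is FALSE (a lie) because Tara is a knight.
- Tara (knight) says "Frank and I are different types" - this is TRUE because Tara is a knight and Frank is a knave.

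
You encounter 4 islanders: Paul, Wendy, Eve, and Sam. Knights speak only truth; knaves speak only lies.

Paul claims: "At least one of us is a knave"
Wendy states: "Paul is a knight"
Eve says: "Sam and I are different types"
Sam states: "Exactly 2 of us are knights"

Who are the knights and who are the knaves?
Paul is a knight.
Wendy is a knight.
Eve is a knight.
Sam is a knave.

Verification:
- Paul (knight) says "At least one of us is a knave" - this is TRUE because Sam is a knave.
- Wendy (knight) says "Paul is a knight" - this is TRUE because Paul is a knight.
- Eve (knight) says "Sam and I are different types" - this is TRUE because Eve is a knight and Sam is a knave.
- Sam (knave) says "Exactly 2 of us are knights" - this is FALSE (a lie) because there are 3 knights.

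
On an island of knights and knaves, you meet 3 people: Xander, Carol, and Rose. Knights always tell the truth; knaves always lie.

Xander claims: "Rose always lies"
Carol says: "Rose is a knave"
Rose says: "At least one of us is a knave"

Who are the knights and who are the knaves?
Xander is a knave.
Carol is a knave.
Rose is a knight.

Verification:
- Xander (knave) says "Rose always lies" - this is FALSE (a lie) because Rose is a knight.
- Carol (knave) says "Rose is a knave" - this is FALSE (a lie) because Rose is a knight.
- Rose (knight) says "At least one of us is a knave" - this is TRUE because Xander and Carol are knaves.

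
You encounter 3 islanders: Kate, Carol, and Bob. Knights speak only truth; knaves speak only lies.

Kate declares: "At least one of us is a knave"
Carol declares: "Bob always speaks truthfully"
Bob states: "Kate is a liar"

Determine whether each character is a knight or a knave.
Kate is a knight.
Carol is a knave.
Bob is a knave.

Verification:
- Kate (knight) says "At least one of us is a knave" - this is TRUE because Carol and Bob are knaves.
- Carol (knave) says "Bob always speaks truthfully" - this is FALSE (a lie) because Bob is a knave.
- Bob (knave) says "Kate is a liar" - this is FALSE (a lie) because Kate is a knight.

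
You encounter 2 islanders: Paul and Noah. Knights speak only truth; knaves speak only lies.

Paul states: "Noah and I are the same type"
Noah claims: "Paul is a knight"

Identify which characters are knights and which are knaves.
Paul is a knight.
Noah is a knight.

Verification:
- Paul (knight) says "Noah and I are the same type" - this is TRUE because Paul is a knight and Noah is a knight.
- Noah (knight) says "Paul is a knight" - this is TRUE because Paul is a knight.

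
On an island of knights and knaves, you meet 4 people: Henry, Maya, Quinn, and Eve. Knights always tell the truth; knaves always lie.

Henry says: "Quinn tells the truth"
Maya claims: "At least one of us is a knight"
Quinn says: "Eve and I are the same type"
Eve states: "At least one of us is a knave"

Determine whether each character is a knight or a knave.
Henry is a knave.
Maya is a knight.
Quinn is a knave.
Eve is a knight.

Verification:
- Henry (knave) says "Quinn tells the truth" - this is FALSE (a lie) because Quinn is a knave.
- Maya (knight) says "At least one of us is a knight" - this is TRUE because Maya and Eve are knights.
- Quinn (knave) says "Eve and I are the same type" - this is FALSE (a lie) because Quinn is a knave and Eve is a knight.
- Eve (knight) says "At least one of us is a knave" - this is TRUE because Henry and Quinn are knaves.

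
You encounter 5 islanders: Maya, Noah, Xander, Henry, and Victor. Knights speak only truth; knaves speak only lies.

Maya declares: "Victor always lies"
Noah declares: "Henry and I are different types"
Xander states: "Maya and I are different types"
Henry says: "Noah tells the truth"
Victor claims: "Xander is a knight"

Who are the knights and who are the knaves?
Maya is a knave.
Noah is a knave.
Xander is a knight.
Henry is a knave.
Victor is a knight.

Verification:
- Maya (knave) says "Victor always lies" - this is FALSE (a lie) because Victor is a knight.
- Noah (knave) says "Henry and I are different types" - this is FALSE (a lie) because Noah is a knave and Henry is a knave.
- Xander (knight) says "Maya and I are different types" - this is TRUE because Xander is a knight and Maya is a knave.
- Henry (knave) says "Noah tells the truth" - this is FALSE (a lie) because Noah is a knave.
- Victor (knight) says "Xander is a knight" - this is TRUE because Xander is a knight.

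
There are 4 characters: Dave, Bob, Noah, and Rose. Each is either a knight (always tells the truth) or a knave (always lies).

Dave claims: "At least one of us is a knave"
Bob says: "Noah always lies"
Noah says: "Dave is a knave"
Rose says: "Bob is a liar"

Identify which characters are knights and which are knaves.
Dave is a knight.
Bob is a knight.
Noah is a knave.
Rose is a knave.

Verification:
- Dave (knight) says "At least one of us is a knave" - this is TRUE because Noah and Rose are knaves.
- Bob (knight) says "Noah always lies" - this is TRUE because Noah is a knave.
- Noah (knave) says "Dave is a knave" - this is FALSE (a lie) because Dave is a knight.
- Rose (knave) says "Bob is a liar" - this is FALSE (a lie) because Bob is a knight.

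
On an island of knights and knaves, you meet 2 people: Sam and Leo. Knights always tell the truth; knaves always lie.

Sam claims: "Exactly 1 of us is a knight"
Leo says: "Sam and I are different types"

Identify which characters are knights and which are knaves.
Sam is a knave.
Leo is a knave.

Verification:
- Sam (knave) says "Exactly 1 of us is a knight" - this is FALSE (a lie) because there are 0 knights.
- Leo (knave) says "Sam and I are different types" - this is FALSE (a lie) because Leo is a knave and Sam is a knave.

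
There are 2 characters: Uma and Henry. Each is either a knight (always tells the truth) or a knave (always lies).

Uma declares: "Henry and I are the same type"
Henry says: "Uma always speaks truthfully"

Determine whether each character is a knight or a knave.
Uma is a knight.
Henry is a knight.

Verification:
- Uma (knight) says "Henry and I are the same type" - this is TRUE because Uma is a knight and Henry is a knight.
- Henry (knight) says "Uma always speaks truthfully" - this is TRUE because Uma is a knight.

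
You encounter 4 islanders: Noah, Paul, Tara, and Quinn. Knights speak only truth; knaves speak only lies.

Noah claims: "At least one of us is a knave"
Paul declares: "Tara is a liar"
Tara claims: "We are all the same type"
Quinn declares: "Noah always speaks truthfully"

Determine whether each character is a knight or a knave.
Noah is a knight.
Paul is a knight.
Tara is a knave.
Quinn is a knight.

Verification:
- Noah (knight) says "At least one of us is a knave" - this is TRUE because Tara is a knave.
- Paul (knight) says "Tara is a liar" - this is TRUE because Tara is a knave.
- Tara (knave) says "We are all the same type" - this is FALSE (a lie) because Noah, Paul, and Quinn are knights and Tara is a knave.
- Quinn (knight) says "Noah always speaks truthfully" - this is TRUE because Noah is a knight.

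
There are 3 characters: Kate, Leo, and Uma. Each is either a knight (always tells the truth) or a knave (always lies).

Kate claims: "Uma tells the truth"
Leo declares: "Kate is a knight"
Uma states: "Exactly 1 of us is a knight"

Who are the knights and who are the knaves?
Kate is a knave.
Leo is a knave.
Uma is a knave.

Verification:
- Kate (knave) says "Uma tells the truth" - this is FALSE (a lie) because Uma is a knave.
- Leo (knave) says "Kate is a knight" - this is FALSE (a lie) because Kate is a knave.
- Uma (knave) says "Exactly 1 of us is a knight" - this is FALSE (a lie) because there are 0 knights.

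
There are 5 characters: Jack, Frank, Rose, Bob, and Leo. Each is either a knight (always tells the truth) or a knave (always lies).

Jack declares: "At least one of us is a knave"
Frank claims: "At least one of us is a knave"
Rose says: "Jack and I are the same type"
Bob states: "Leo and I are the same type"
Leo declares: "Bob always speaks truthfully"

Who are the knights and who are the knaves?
Jack is a knight.
Frank is a knight.
Rose is a knave.
Bob is a knight.
Leo is a knight.

Verification:
- Jack (knight) says "At least one of us is a knave" - this is TRUE because Rose is a knave.
- Frank (knight) says "At least one of us is a knave" - this is TRUE because Rose is a knave.
- Rose (knave) says "Jack and I are the same type" - this is FALSE (a lie) because Rose is a knave and Jack is a knight.
- Bob (knight) says "Leo and I are the same type" - this is TRUE because Bob is a knight and Leo is a knight.
- Leo (knight) says "Bob always speaks truthfully" - this is TRUE because Bob is a knight.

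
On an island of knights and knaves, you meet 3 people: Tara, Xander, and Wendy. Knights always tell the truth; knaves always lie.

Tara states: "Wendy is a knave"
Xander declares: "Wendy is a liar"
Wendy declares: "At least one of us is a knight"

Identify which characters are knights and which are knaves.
Tara is a knave.
Xander is a knave.
Wendy is a knight.

Verification:
- Tara (knave) says "Wendy is a knave" - this is FALSE (a lie) because Wendy is a knight.
- Xander (knave) says "Wendy is a liar" - this is FALSE (a lie) because Wendy is a knight.
- Wendy (knight) says "At least one of us is a knight" - this is TRUE because Wendy is a knight.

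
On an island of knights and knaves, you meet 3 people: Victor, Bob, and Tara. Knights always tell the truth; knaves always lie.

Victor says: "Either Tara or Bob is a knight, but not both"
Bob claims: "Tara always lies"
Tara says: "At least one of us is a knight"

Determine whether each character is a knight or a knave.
Victor is a knight.
Bob is a knave.
Tara is a knight.

Verification:
- Victor (knight) says "Either Tara or Bob is a knight, but not both" - this is TRUE because Tara is a knight and Bob is a knave.
- Bob (knave) says "Tara always lies" - this is FALSE (a lie) because Tara is a knight.
- Tara (knight) says "At least one of us is a knight" - this is TRUE because Victor and Tara are knights.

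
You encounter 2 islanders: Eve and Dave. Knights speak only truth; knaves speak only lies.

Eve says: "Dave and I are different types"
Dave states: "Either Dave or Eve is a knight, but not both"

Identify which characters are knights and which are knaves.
Eve is a knave.
Dave is a knave.

Verification:
- Eve (knave) says "Dave and I are different types" - this is FALSE (a lie) because Eve is a knave and Dave is a knave.
- Dave (knave) says "Either Dave or Eve is a knight, but not both" - this is FALSE (a lie) because Dave is a knave and Eve is a knave.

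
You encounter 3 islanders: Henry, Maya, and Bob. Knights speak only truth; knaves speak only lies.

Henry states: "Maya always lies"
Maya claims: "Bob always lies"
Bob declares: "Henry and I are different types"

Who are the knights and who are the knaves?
Henry is a knave.
Maya is a knight.
Bob is a knave.

Verification:
- Henry (knave) says "Maya always lies" - this is FALSE (a lie) because Maya is a knight.
- Maya (knight) says "Bob always lies" - this is TRUE because Bob is a knave.
- Bob (knave) says "Henry and I are different types" - this is FALSE (a lie) because Bob is a knave and Henry is a knave.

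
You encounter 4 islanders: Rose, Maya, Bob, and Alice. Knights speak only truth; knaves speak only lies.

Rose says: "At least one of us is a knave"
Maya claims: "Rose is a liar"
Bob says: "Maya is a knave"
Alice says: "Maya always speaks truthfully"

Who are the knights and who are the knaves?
Rose is a knight.
Maya is a knave.
Bob is a knight.
Alice is a knave.

Verification:
- Rose (knight) says "At least one of us is a knave" - this is TRUE because Maya and Alice are knaves.
- Maya (knave) says "Rose is a liar" - this is FALSE (a lie) because Rose is a knight.
- Bob (knight) says "Maya is a knave" - this is TRUE because Maya is a knave.
- Alice (knave) says "Maya always speaks truthfully" - this is FALSE (a lie) because Maya is a knave.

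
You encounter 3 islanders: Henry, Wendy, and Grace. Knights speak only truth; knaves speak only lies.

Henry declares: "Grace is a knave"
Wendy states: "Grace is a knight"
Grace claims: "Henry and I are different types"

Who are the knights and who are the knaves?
Henry is a knave.
Wendy is a knight.
Grace is a knight.

Verification:
- Henry (knave) says "Grace is a knave" - this is FALSE (a lie) because Grace is a knight.
- Wendy (knight) says "Grace is a knight" - this is TRUE because Grace is a knight.
- Grace (knight) says "Henry and I are different types" - this is TRUE because Grace is a knight and Henry is a knave.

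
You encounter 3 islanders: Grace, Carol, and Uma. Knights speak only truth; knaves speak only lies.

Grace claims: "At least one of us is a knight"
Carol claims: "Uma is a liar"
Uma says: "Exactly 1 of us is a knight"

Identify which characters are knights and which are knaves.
Grace is a knight.
Carol is a knight.
Uma is a knave.

Verification:
- Grace (knight) says "At least one of us is a knight" - this is TRUE because Grace and Carol are knights.
- Carol (knight) says "Uma is a liar" - this is TRUE because Uma is a knave.
- Uma (knave) says "Exactly 1 of us is a knight" - this is FALSE (a lie) because there are 2 knights.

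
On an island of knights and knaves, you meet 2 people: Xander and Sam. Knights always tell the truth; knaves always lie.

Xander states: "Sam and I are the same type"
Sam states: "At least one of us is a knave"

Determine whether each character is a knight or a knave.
Xander is a knave.
Sam is a knight.

Verification:
- Xander (knave) says "Sam and I are the same type" - this is FALSE (a lie) because Xander is a knave and Sam is a knight.
- Sam (knight) says "At least one of us is a knave" - this is TRUE because Xander is a knave.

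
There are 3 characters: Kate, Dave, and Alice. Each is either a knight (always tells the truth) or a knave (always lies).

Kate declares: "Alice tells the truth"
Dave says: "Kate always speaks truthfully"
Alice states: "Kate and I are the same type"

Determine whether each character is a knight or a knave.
Kate is a knight.
Dave is a knight.
Alice is a knight.

Verification:
- Kate (knight) says "Alice tells the truth" - this is TRUE because Alice is a knight.
- Dave (knight) says "Kate always speaks truthfully" - this is TRUE because Kate is a knight.
- Alice (knight) says "Kate and I are the same type" - this is TRUE because Alice is a knight and Kate is a knight.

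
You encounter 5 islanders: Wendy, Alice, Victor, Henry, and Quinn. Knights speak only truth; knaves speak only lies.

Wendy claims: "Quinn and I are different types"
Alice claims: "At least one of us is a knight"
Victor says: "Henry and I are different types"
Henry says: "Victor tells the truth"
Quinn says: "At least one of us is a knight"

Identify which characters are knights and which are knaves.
Wendy is a knave.
Alice is a knave.
Victor is a knave.
Henry is a knave.
Quinn is a knave.

Verification:
- Wendy (knave) says "Quinn and I are different types" - this is FALSE (a lie) because Wendy is a knave and Quinn is a knave.
- Alice (knave) says "At least one of us is a knight" - this is FALSE (a lie) because no one is a knight.
- Victor (knave) says "Henry and I are different types" - this is FALSE (a lie) because Victor is a knave and Henry is a knave.
- Henry (knave) says "Victor tells the truth" - this is FALSE (a lie) because Victor is a knave.
- Quinn (knave) says "At least one of us is a knight" - this is FALSE (a lie) because no one is a knight.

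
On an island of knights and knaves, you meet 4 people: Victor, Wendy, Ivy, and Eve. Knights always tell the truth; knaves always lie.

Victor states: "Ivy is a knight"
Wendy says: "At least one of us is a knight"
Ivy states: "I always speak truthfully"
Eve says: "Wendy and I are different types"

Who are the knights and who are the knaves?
Victor is a knave.
Wendy is a knave.
Ivy is a knave.
Eve is a knave.

Verification:
- Victor (knave) says "Ivy is a knight" - this is FALSE (a lie) because Ivy is a knave.
- Wendy (knave) says "At least one of us is a knight" - this is FALSE (a lie) because no one is a knight.
- Ivy (knave) says "I always speak truthfully" - this is FALSE (a lie) because Ivy is a knave.
- Eve (knave) says "Wendy and I are different types" - this is FALSE (a lie) because Eve is a knave and Wendy is a knave.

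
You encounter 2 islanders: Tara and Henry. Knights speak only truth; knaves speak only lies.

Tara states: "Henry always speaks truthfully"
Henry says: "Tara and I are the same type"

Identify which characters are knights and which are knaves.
Tara is a knight.
Henry is a knight.

Verification:
- Tara (knight) says "Henry always speaks truthfully" - this is TRUE because Henry is a knight.
- Henry (knight) says "Tara and I are the same type" - this is TRUE because Henry is a knight and Tara is a knight.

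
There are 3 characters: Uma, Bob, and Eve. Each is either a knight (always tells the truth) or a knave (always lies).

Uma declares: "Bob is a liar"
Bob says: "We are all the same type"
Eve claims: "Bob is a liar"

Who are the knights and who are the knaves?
Uma is a knight.
Bob is a knave.
Eve is a knight.

Verification:
- Uma (knight) says "Bob is a liar" - this is TRUE because Bob is a knave.
- Bob (knave) says "We are all the same type" - this is FALSE (a lie) because Uma and Eve are knights and Bob is a knave.
- Eve (knight) says "Bob is a liar" - this is TRUE because Bob is a knave.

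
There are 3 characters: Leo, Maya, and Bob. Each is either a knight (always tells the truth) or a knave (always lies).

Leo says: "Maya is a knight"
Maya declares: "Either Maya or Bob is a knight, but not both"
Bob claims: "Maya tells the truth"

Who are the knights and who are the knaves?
Leo is a knave.
Maya is a knave.
Bob is a knave.

Verification:
- Leo (knave) says "Maya is a knight" - this is FALSE (a lie) because Maya is a knave.
- Maya (knave) says "Either Maya or Bob is a knight, but not both" - this is FALSE (a lie) because Maya is a knave and Bob is a knave.
- Bob (knave) says "Maya tells the truth" - this is FALSE (a lie) because Maya is a knave.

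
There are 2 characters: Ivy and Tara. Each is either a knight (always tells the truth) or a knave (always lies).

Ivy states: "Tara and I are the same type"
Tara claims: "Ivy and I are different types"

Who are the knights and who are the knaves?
Ivy is a knave.
Tara is a knight.

Verification:
- Ivy (knave) says "Tara and I are the same type" - this is FALSE (a lie) because Ivy is a knave and Tara is a knight.
- Tara (knight) says "Ivy and I are different types" - this is TRUE because Tara is a knight and Ivy is a knave.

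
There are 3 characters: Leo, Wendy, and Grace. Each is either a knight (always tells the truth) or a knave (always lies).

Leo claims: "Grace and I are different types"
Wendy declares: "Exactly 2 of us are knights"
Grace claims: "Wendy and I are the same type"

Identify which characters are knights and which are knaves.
Leo is a knight.
Wendy is a knight.
Grace is a knave.

Verification:
- Leo (knight) says "Grace and I are different types" - this is TRUE because Leo is a knight and Grace is a knave.
- Wendy (knight) says "Exactly 2 of us are knights" - this is TRUE because there are 2 knights.
- Grace (knave) says "Wendy and I are the same type" - this is FALSE (a lie) because Grace is a knave and Wendy is a knight.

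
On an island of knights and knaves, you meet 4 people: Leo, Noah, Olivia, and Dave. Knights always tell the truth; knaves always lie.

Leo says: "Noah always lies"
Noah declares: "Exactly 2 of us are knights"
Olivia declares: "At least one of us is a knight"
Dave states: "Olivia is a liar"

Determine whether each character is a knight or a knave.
Leo is a knave.
Noah is a knight.
Olivia is a knight.
Dave is a knave.

Verification:
- Leo (knave) says "Noah always lies" - this is FALSE (a lie) because Noah is a knight.
- Noah (knight) says "Exactly 2 of us are knights" - this is TRUE because there are 2 knights.
- Olivia (knight) says "At least one of us is a knight" - this is TRUE because Noah and Olivia are knights.
- Dave (knave) says "Olivia is a liar" - this is FALSE (a lie) because Olivia is a knight.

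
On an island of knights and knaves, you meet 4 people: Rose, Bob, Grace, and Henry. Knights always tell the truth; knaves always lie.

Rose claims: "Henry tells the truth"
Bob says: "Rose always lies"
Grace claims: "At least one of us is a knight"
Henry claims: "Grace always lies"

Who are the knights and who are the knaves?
Rose is a knave.
Bob is a knight.
Grace is a knight.
Henry is a knave.

Verification:
- Rose (knave) says "Henry tells the truth" - this is FALSE (a lie) because Henry is a knave.
- Bob (knight) says "Rose always lies" - this is TRUE because Rose is a knave.
- Grace (knight) says "At least one of us is a knight" - this is TRUE because Bob and Grace are knights.
- Henry (knave) says "Grace always lies" - this is FALSE (a lie) because Grace is a knight.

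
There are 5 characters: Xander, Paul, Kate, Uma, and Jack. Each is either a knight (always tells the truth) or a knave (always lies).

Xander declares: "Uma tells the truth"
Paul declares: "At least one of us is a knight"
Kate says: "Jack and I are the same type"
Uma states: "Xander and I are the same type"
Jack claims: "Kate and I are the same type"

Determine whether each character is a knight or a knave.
Xander is a knight.
Paul is a knight.
Kate is a knight.
Uma is a knight.
Jack is a knight.

Verification:
- Xander (knight) says "Uma tells the truth" - this is TRUE because Uma is a knight.
- Paul (knight) says "At least one of us is a knight" - this is TRUE because Xander, Paul, Kate, Uma, and Jack are knights.
- Kate (knight) says "Jack and I are the same type" - this is TRUE because Kate is a knight and Jack is a knight.
- Uma (knight) says "Xander and I are the same type" - this is TRUE because Uma is a knight and Xander is a knight.
- Jack (knight) says "Kate and I are the same type" - this is TRUE because Jack is a knight and Kate is a knight.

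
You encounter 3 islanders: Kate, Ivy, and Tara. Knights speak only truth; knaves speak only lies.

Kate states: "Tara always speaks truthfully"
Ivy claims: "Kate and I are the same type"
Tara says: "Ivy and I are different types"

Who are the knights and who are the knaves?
Kate is a knight.
Ivy is a knave.
Tara is a knight.

Verification:
- Kate (knight) says "Tara always speaks truthfully" - this is TRUE because Tara is a knight.
- Ivy (knave) says "Kate and I are the same type" - this is FALSE (a lie) because Ivy is a knave and Kate is a knight.
- Tara (knight) says "Ivy and I are different types" - this is TRUE because Tara is a knight and Ivy is a knave.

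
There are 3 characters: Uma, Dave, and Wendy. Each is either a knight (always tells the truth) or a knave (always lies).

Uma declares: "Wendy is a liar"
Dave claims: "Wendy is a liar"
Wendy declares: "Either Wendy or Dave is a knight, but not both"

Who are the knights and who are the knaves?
Uma is a knave.
Dave is a knave.
Wendy is a knight.

Verification:
- Uma (knave) says "Wendy is a liar" - this is FALSE (a lie) because Wendy is a knight.
- Dave (knave) says "Wendy is a liar" - this is FALSE (a lie) because Wendy is a knight.
- Wendy (knight) says "Either Wendy or Dave is a knight, but not both" - this is TRUE because Wendy is a knight and Dave is a knave.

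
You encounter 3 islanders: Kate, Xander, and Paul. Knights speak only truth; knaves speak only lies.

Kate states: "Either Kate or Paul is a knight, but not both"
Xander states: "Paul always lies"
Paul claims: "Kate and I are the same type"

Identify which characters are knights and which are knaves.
Kate is a knight.
Xander is a knight.
Paul is a knave.

Verification:
- Kate (knight) says "Either Kate or Paul is a knight, but not both" - this is TRUE because Kate is a knight and Paul is a knave.
- Xander (knight) says "Paul always lies" - this is TRUE because Paul is a knave.
- Paul (knave) says "Kate and I are the same type" - this is FALSE (a lie) because Paul is a knave and Kate is a knight.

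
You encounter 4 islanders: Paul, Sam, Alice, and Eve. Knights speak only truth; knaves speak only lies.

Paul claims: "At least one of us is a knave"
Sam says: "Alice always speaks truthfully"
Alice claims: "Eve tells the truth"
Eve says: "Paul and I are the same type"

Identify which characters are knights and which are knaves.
Paul is a knight.
Sam is a knave.
Alice is a knave.
Eve is a knave.

Verification:
- Paul (knight) says "At least one of us is a knave" - this is TRUE because Sam, Alice, and Eve are knaves.
- Sam (knave) says "Alice always speaks truthfully" - this is FALSE (a lie) because Alice is a knave.
- Alice (knave) says "Eve tells the truth" - this is FALSE (a lie) because Eve is a knave.
- Eve (knave) says "Paul and I are the same type" - this is FALSE (a lie) because Eve is a knave and Paul is a knight.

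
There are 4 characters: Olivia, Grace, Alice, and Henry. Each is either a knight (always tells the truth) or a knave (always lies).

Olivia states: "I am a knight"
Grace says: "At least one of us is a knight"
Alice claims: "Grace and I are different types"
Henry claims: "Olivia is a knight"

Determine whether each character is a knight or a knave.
Olivia is a knave.
Grace is a knave.
Alice is a knave.
Henry is a knave.

Verification:
- Olivia (knave) says "I am a knight" - this is FALSE (a lie) because Olivia is a knave.
- Grace (knave) says "At least one of us is a knight" - this is FALSE (a lie) because no one is a knight.
- Alice (knave) says "Grace and I are different types" - this is FALSE (a lie) because Alice is a knave and Grace is a knave.
- Henry (knave) says "Olivia is a knight" - this is FALSE (a lie) because Olivia is a knave.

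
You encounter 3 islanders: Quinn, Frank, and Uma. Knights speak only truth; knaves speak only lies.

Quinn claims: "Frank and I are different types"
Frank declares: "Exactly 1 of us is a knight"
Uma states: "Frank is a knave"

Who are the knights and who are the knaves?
Quinn is a knight.
Frank is a knave.
Uma is a knight.

Verification:
- Quinn (knight) says "Frank and I are different types" - this is TRUE because Quinn is a knight and Frank is a knave.
- Frank (knave) says "Exactly 1 of us is a knight" - this is FALSE (a lie) because there are 2 knights.
- Uma (knight) says "Frank is a knave" - this is TRUE because Frank is a knave.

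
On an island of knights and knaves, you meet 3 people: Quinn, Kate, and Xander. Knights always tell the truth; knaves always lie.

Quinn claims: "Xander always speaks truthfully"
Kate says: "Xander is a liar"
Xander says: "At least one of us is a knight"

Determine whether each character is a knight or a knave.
Quinn is a knight.
Kate is a knave.
Xander is a knight.

Verification:
- Quinn (knight) says "Xander always speaks truthfully" - this is TRUE because Xander is a knight.
- Kate (knave) says "Xander is a liar" - this is FALSE (a lie) because Xander is a knight.
- Xander (knight) says "At least one of us is a knight" - this is TRUE because Quinn and Xander are knights.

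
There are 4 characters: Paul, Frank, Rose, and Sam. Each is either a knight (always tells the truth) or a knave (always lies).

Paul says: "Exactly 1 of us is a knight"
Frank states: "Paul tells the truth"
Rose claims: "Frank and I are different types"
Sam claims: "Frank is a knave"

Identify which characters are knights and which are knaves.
Paul is a knave.
Frank is a knave.
Rose is a knight.
Sam is a knight.

Verification:
- Paul (knave) says "Exactly 1 of us is a knight" - this is FALSE (a lie) because there are 2 knights.
- Frank (knave) says "Paul tells the truth" - this is FALSE (a lie) because Paul is a knave.
- Rose (knight) says "Frank and I are different types" - this is TRUE because Rose is a knight and Frank is a knave.
- Sam (knight) says "Frank is a knave" - this is TRUE because Frank is a knave.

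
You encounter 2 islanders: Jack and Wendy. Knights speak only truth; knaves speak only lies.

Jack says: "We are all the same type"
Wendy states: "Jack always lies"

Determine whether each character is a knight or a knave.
Jack is a knave.
Wendy is a knight.

Verification:
- Jack (knave) says "We are all the same type" - this is FALSE (a lie) because Wendy is a knight and Jack is a knave.
- Wendy (knight) says "Jack always lies" - this is TRUE because Jack is a knave.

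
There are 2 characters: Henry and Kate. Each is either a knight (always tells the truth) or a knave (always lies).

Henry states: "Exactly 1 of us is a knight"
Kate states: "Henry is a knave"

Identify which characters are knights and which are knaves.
Henry is a knight.
Kate is a knave.

Verification:
- Henry (knight) says "Exactly 1 of us is a knight" - this is TRUE because there are 1 knights.
- Kate (knave) says "Henry is a knave" - this is FALSE (a lie) because Henry is a knight.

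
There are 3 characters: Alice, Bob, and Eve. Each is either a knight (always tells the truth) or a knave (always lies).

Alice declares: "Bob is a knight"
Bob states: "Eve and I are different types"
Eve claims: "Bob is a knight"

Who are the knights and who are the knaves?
Alice is a knave.
Bob is a knave.
Eve is a knave.

Verification:
- Alice (knave) says "Bob is a knight" - this is FALSE (a lie) because Bob is a knave.
- Bob (knave) says "Eve and I are different types" - this is FALSE (a lie) because Bob is a knave and Eve is a knave.
- Eve (knave) says "Bob is a knight" - this is FALSE (a lie) because Bob is a knave.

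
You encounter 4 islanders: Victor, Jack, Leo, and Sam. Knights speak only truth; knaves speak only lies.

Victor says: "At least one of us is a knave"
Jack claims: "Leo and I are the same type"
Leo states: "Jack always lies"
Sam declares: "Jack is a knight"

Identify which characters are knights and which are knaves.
Victor is a knight.
Jack is a knave.
Leo is a knight.
Sam is a knave.

Verification:
- Victor (knight) says "At least one of us is a knave" - this is TRUE because Jack and Sam are knaves.
- Jack (knave) says "Leo and I are the same type" - this is FALSE (a lie) because Jack is a knave and Leo is a knight.
- Leo (knight) says "Jack always lies" - this is TRUE because Jack is a knave.
- Sam (knave) says "Jack is a knight" - this is FALSE (a lie) because Jack is a knave.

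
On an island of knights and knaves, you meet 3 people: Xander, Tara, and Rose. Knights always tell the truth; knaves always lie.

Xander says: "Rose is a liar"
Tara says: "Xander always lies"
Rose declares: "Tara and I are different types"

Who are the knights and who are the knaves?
Xander is a knight.
Tara is a knave.
Rose is a knave.

Verification:
- Xander (knight) says "Rose is a liar" - this is TRUE because Rose is a knave.
- Tara (knave) says "Xander always lies" - this is FALSE (a lie) because Xander is a knight.
- Rose (knave) says "Tara and I are different types" - this is FALSE (a lie) because Rose is a knave and Tara is a knave.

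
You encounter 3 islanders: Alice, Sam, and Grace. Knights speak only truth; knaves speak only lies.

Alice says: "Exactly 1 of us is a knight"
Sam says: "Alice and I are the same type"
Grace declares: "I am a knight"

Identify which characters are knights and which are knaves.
Alice is a knight.
Sam is a knave.
Grace is a knave.

Verification:
- Alice (knight) says "Exactly 1 of us is a knight" - this is TRUE because there are 1 knights.
- Sam (knave) says "Alice and I are the same type" - this is FALSE (a lie) because Sam is a knave and Alice is a knight.
- Grace (knave) says "I am a knight" - this is FALSE (a lie) because Grace is a knave.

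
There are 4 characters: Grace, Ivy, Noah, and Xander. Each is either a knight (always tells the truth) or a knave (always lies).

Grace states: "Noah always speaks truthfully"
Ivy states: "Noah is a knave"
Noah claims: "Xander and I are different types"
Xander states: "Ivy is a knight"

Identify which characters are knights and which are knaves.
Grace is a knight.
Ivy is a knave.
Noah is a knight.
Xander is a knave.

Verification:
- Grace (knight) says "Noah always speaks truthfully" - this is TRUE because Noah is a knight.
- Ivy (knave) says "Noah is a knave" - this is FALSE (a lie) because Noah is a knight.
- Noah (knight) says "Xander and I are different types" - this is TRUE because Noah is a knight and Xander is a knave.
- Xander (knave) says "Ivy is a knight" - this is FALSE (a lie) because Ivy is a knave.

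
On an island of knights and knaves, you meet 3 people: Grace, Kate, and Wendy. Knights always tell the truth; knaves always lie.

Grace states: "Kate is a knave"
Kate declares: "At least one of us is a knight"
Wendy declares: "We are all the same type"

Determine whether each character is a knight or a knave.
Grace is a knave.
Kate is a knight.
Wendy is a knave.

Verification:
- Grace (knave) says "Kate is a knave" - this is FALSE (a lie) because Kate is a knight.
- Kate (knight) says "At least one of us is a knight" - this is TRUE because Kate is a knight.
- Wendy (knave) says "We are all the same type" - this is FALSE (a lie) because Kate is a knight and Grace and Wendy are knaves.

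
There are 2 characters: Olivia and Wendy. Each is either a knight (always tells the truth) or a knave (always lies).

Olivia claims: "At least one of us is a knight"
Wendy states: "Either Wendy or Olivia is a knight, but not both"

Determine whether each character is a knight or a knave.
Olivia is a knave.
Wendy is a knave.

Verification:
- Olivia (knave) says "At least one of us is a knight" - this is FALSE (a lie) because no one is a knight.
- Wendy (knave) says "Either Wendy or Olivia is a knight, but not both" - this is FALSE (a lie) because Wendy is a knave and Olivia is a knave.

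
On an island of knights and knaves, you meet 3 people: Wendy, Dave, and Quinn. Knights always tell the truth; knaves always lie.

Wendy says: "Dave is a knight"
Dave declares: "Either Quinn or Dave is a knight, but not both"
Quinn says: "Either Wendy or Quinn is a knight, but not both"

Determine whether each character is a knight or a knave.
Wendy is a knave.
Dave is a knave.
Quinn is a knave.

Verification:
- Wendy (knave) says "Dave is a knight" - this is FALSE (a lie) because Dave is a knave.
- Dave (knave) says "Either Quinn or Dave is a knight, but not both" - this is FALSE (a lie) because Quinn is a knave and Dave is a knave.
- Quinn (knave) says "Either Wendy or Quinn is a knight, but not both" - this is FALSE (a lie) because Wendy is a knave and Quinn is a knave.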